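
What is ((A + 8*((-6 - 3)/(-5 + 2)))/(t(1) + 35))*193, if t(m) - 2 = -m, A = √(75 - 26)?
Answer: 5983/36 ≈ 166.19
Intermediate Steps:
A = 7 (A = √49 = 7)
t(m) = 2 - m
((A + 8*((-6 - 3)/(-5 + 2)))/(t(1) + 35))*193 = ((7 + 8*((-6 - 3)/(-5 + 2)))/((2 - 1*1) + 35))*193 = ((7 + 8*(-9/(-3)))/((2 - 1) + 35))*193 = ((7 + 8*(-9*(-⅓)))/(1 + 35))*193 = ((7 + 8*3)/36)*193 = ((7 + 24)*(1/36))*193 = (31*(1/36))*193 = (31/36)*193 = 5983/36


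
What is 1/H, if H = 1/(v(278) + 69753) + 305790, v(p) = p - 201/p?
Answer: 19468417/5953247234708 ≈ 3.2702e-6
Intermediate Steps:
v(p) = p - 201/p
H = 5953247234708/19468417 (H = 1/((278 - 201/278) + 69753) + 305790 = 1/(77083/278 + 69753) + 305790 = 1/(19468417/278) + 305790 = 278/19468417 + 305790 = 5953247234708/19468417 ≈ 3.0579e+5)
1/H = 1/(5953247234708/19468417) = 19468417/5953247234708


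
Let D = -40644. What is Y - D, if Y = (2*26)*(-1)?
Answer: 40592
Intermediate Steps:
Y = -52 (Y = 52*(-1) = -52)
Y - D = -52 - 1*(-40644) = -52 + 40644 = 40592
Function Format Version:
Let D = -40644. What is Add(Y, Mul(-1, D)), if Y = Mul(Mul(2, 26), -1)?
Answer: 40592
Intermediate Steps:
Y = -52 (Y = Mul(52, -1) = -52)
Add(Y, Mul(-1, D)) = Add(-52, Mul(-1, -40644)) = Add(-52, 40644) = 40592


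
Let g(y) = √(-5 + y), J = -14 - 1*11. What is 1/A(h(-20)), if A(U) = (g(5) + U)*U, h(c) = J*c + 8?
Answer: 1/258064 ≈ 3.8750e-6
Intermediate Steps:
J = -25 (J = -14 - 11 = -25)
h(c) = 8 - 25*c (h(c) = -25*c + 8 = 8 - 25*c)
A(U) = U² (A(U) = (√(-5 + 5) + U)*U = (√0 + U)*U = (0 + U)*U = U*U = U²)
1/A(h(-20)) = 1/((8 - 25*(-20))²) = 1/((8 + 500)²) = 1/(508²) = 1/258064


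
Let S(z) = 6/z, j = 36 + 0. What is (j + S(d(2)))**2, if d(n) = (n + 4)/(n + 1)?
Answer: 1521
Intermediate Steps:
d(n) = (4 + n)/(1 + n)
j = 36
(j + S(d(2)))**2 = (36 + 6/(((4 + 2)/(1 + 2))))**2 = (36 + 6/((6/3)))**2 = (36 + 6/(((1/3)*6)))**2 = (36 + 6/2)**2 = (36 + 6*(1/2))**2 = (36 + 3)**2 = 39**2 = 1521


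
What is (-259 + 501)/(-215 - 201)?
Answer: -121/208 ≈ -0.58173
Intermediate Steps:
(-259 + 501)/(-215 - 201) = 242/(-416) = 242*(-1/416) = -121/208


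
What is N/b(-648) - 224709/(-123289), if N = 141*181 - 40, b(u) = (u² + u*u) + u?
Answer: 191708331449/103459197240 ≈ 1.8530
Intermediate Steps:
b(u) = u + 2*u² (b(u) = (u² + u²) + u = 2*u² + u = u + 2*u²)
N = 25481 (N = 25521 - 40 = 25481)
N/b(-648) - 224709/(-123289) = 25481/((-648*(1 + 2*(-648)))) - 224709/(-123289) = 25481/((-648*(1 - 1296))) - 224709*(-1/123289) = 25481/((-648*(-1295))) + 224709/123289 = 25481/839160 + 224709/123289 = 191708331449/103459197240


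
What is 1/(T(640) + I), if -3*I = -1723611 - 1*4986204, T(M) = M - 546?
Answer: 1/2236699 ≈ 4.4709e-7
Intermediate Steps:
T(M) = -546 + M
I = 2236605 (I = -(-1723611 - 1*4986204)/3 = -(-1723611 - 4986204)/3 = -⅓*(-6709815) = 2236605)
1/(T(640) + I) = 1/((-546 + 640) + 2236605) = 1/(94 + 2236605) = 1/2236699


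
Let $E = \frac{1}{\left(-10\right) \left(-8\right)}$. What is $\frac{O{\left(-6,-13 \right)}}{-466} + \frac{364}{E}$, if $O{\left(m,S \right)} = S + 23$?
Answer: $\frac{6784955}{233} \approx 29120.0$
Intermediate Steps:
$E = \frac{1}{80} \approx 0.0125$
$O{\left(m,S \right)} = 23 + S$
$\frac{O{\left(-6,-13 \right)}}{-466} + \frac{364}{E} = \frac{23 - 13}{-466} + 364 \frac{1}{\frac{1}{80}} = 10 \left(- \frac{1}{466}\right) + 364 \cdot 80 = - \frac{5}{233} + 29120 = \frac{6784955}{233}$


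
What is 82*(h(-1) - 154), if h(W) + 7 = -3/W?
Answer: -12956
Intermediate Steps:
h(W) = -7 - 3/W
82*(h(-1) - 154) = 82*((-7 - 3/(-1)) - 154) = 82*((-7 - 3*(-1)) - 154) = 82*((-7 + 3) - 154) = 82*(-4 - 154) = 82*(-158) = -12956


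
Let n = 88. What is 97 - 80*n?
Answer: -6943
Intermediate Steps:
97 - 80*n = 97 - 80*88 = 97 - 7040 = -6943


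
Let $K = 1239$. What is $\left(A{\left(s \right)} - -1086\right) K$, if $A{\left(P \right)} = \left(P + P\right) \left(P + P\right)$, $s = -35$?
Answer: $7416654$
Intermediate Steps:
$A{\left(P \right)} = 4 P^{2}$ ($A{\left(P \right)} = 2 P 2 P = 4 P^{2}$)
$\left(A{\left(s \right)} - -1086\right) K = \left(4 \left(-35\right)^{2} - -1086\right) 1239 = \left(4 \cdot 1225 + 1086\right) 1239 = \left(4900 + 1086\right) 1239 = 5986 \cdot 1239 = 7416654$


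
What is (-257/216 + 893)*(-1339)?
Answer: -257932909/216 ≈ -1.1941e+6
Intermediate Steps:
(-257/216 + 893)*(-1339) = (192631/216)*(-1339) = -257932909/216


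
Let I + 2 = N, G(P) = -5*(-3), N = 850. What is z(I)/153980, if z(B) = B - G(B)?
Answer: 833/153980 ≈ 0.0054098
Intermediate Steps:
G(P) = 15
I = 848 (I = -2 + 850 = 848)
z(B) = -15 + B (z(B) = B - 1*15 = B - 15 = -15 + B)
z(I)/153980 = (-15 + 848)/153980 = 833*(1/153980) = 833/153980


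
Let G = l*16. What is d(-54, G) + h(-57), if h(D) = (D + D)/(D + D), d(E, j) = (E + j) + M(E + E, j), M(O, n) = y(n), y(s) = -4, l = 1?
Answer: -41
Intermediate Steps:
M(O, n) = -4
G = 16 (G = 1*16 = 16)
d(E, j) = -4 + E + j (d(E, j) = (E + j) - 4 = -4 + E + j)
h(D) = 1 (h(D) = (2*D)/((2*D)) = (2*D)*(1/(2*D)) = 1)
d(-54, G) + h(-57) = (-4 - 54 + 16) + 1 = -42 + 1 = -41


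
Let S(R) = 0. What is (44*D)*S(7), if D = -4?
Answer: 0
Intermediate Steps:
(44*D)*S(7) = (44*(-4))*0 = -176*0 = 0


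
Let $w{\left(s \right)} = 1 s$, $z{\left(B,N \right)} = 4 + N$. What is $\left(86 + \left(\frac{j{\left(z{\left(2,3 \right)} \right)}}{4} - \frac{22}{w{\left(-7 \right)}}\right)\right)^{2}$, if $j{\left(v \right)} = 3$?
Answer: $\frac{6335289}{784} \approx 8080.7$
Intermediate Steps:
$w{\left(s \right)} = s$
$\left(86 + \left(\frac{j{\left(z{\left(2,3 \right)} \right)}}{4} - \frac{22}{w{\left(-7 \right)}}\right)\right)^{2} = \left(86 + \left(\frac{3}{4} - \frac{22}{-7}\right)\right)^{2} = \left(86 + \left(3 \cdot \frac{1}{4} - - \frac{22}{7}\right)\right)^{2} = \left(86 + \left(\frac{3}{4} + \frac{22}{7}\right)\right)^{2} = \left(86 + \frac{109}{28}\right)^{2} = \left(\frac{2517}{28}\right)^{2} = \frac{6335289}{784}$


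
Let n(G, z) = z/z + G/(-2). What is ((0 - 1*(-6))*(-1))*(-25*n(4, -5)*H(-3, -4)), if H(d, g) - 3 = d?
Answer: 0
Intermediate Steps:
n(G, z) = 1 - G/2 (n(G, z) = 1 + G*(-½) = 1 - G/2)
H(d, g) = 3 + d
((0 - 1*(-6))*(-1))*(-25*n(4, -5)*H(-3, -4)) = ((0 - 1*(-6))*(-1))*(-25*(1 - ½*4)*(3 - 3)) = ((0 + 6)*(-1))*(-25*(1 - 2)*0) = (6*(-1))*(-(-25)*0) = -(-150)*0 = -6*0 = 0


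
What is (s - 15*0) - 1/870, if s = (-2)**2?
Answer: 3479/870 ≈ 3.9989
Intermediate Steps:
s = 4
(s - 15*0) - 1/870 = (4 - 15*0) - 1/870 = (4 + 0) - 1*1/870 = 4 - 1/870 = 3479/870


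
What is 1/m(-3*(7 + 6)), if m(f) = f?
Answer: -1/39 ≈ -0.025641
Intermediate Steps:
1/m(-3*(7 + 6)) = 1/(-3*(7 + 6)) = 1/(-3*13) = 1/(-39) = -1/39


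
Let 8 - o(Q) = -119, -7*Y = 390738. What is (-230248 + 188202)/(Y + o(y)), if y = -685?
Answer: 294322/389849 ≈ 0.75496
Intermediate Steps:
Y = -390738/7 (Y = -1/7*390738 = -390738/7 ≈ -55820.)
o(Q) = 127 (o(Q) = 8 - 1*(-119) = 8 + 119 = 127)
(-230248 + 188202)/(Y + o(y)) = (-230248 + 188202)/(-390738/7 + 127) = -42046/(-389849/7) = -42046*(-7/389849) = 294322/389849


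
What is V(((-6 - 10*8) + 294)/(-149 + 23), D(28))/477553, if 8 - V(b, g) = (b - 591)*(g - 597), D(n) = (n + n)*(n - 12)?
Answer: 11164267/30085839 ≈ 0.37108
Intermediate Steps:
D(n) = 2*n*(-12 + n) (D(n) = (2*n)*(-12 + n) = 2*n*(-12 + n))
V(b, g) = 8 - (-597 + g)*(-591 + b) (V(b, g) = 8 - (b - 591)*(g - 597) = 8 - (-591 + b)*(-597 + g) = 8 - (-597 + g)*(-591 + b))
V(((-6 - 10*8) + 294)/(-149 + 23), D(28))/477553 = (-352819 + 591*(2*28*(-12 + 28)) + 597*(((-6 - 10*8) + 294)/(-149 + 23)) - ((-6 - 10*8) + 294)/(-149 + 23)*2*28*(-12 + 28))/477553 = (-352819 + 591*(2*28*16) + 597*(((-6 - 80) + 294)/(-126)) - ((-6 - 80) + 294)/(-126)*2*28*16)*(1/477553) = (-352819 + 591*896 + 597*((-86 + 294)*(-1/126)) - 1*(-86 + 294)*(-1/126)*896)*(1/477553) = (-352819 + 529536 + 597*(208*(-1/126)) - 1*208*(-1/126)*896)*(1/477553) = (-352819 + 529536 + 597*(-104/63) - 1*(-104/63)*896)*(1/477553) = (-352819 + 529536 - 20696/21 + 13312/9)*(1/477553) = (11164267/63)*(1/477553) = 11164267/30085839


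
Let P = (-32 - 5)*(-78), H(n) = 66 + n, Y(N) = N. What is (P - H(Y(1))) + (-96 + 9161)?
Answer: 11884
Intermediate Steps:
P = 2886 (P = -37*(-78) = 2886)
(P - H(Y(1))) + (-96 + 9161) = (2886 - (66 + 1)) + (-96 + 9161) = (2886 - 1*67) + 9065 = (2886 - 67) + 9065 = 2819 + 9065 = 11884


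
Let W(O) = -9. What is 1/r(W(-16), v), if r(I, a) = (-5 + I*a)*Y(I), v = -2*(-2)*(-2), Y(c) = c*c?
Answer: 1/5427 ≈ 0.00018426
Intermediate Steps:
Y(c) = c²
v = -8 (v = 4*(-2) = -8)
r(I, a) = I²*(-5 + I*a) (r(I, a) = (-5 + I*a)*I² = I²*(-5 + I*a))
1/r(W(-16), v) = 1/((-9)²*(-5 - 9*(-8))) = 1/(81*(-5 + 72)) = 1/(81*67) = 1/5427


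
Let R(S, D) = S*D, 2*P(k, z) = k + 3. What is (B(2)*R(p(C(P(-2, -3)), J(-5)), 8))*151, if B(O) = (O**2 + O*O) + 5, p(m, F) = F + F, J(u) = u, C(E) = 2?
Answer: -157040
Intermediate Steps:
P(k, z) = 3/2 + k/2 (P(k, z) = (k + 3)/2 = (3 + k)/2 = 3/2 + k/2)
p(m, F) = 2*F
B(O) = 5 + 2*O**2 (B(O) = (O**2 + O**2) + 5 = 2*O**2 + 5 = 5 + 2*O**2)
R(S, D) = D*S
(B(2)*R(p(C(P(-2, -3)), J(-5)), 8))*151 = ((5 + 2*2**2)*(8*(2*(-5))))*151 = ((5 + 2*4)*(8*(-10)))*151 = ((5 + 8)*(-80))*151 = (13*(-80))*151 = -1040*151 = -157040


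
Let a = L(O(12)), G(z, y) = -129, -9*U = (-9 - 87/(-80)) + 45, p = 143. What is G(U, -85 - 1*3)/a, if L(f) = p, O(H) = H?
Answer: -129/143 ≈ -0.90210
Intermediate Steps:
L(f) = 143
U = -989/240 (U = -((-9 - 87/(-80)) + 45)/9 = -((-9 - 87*(-1/80)) + 45)/9 = -((-9 + 87/80) + 45)/9 = -(-633/80 + 45)/9 = -⅑*2967/80 = -989/240 ≈ -4.1208)
a = 143
G(U, -85 - 1*3)/a = -129/143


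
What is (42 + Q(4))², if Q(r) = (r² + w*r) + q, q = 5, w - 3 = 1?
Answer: 6241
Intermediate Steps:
w = 4 (w = 3 + 1 = 4)
Q(r) = 5 + r² + 4*r (Q(r) = (r² + 4*r) + 5 = 5 + r² + 4*r)
(42 + Q(4))² = (42 + (5 + 4² + 4*4))² = (42 + (5 + 16 + 16))² = (42 + 37)² = 79² = 6241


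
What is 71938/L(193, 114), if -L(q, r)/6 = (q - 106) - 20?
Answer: -35969/201 ≈ -178.95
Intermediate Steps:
L(q, r) = 756 - 6*q (L(q, r) = -6*((q - 106) - 20) = -6*((-106 + q) - 20) = -6*(-126 + q) = 756 - 6*q)
71938/L(193, 114) = 71938/(756 - 6*193) = 71938/(756 - 1158) = 71938/(-402) = 71938*(-1/402) = -35969/201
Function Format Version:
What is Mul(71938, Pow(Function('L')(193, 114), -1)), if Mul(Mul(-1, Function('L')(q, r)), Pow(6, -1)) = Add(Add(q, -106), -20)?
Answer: Rational(-35969, 201) ≈ -178.95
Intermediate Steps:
Function('L')(q, r) = Add(756, Mul(-6, q)) (Function('L')(q, r) = Mul(-6, Add(Add(q, -106), -20)) = Mul(-6, Add(Add(-106, q), -20)) = Mul(-6, Add(-126, q)) = Add(756, Mul(-6, q)))
Mul(71938, Pow(Function('L')(193, 114), -1)) = Mul(71938, Pow(Add(756, Mul(-6, 193)), -1)) = Mul(71938, Pow(Add(756, -1158), -1)) = Mul(71938, Pow(-402, -1)) = Mul(71938, Rational(-1, 402)) = Rational(-35969, 201)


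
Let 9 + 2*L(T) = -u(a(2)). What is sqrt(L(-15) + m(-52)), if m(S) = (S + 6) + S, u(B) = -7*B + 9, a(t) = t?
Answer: 10*I ≈ 10.0*I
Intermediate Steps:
u(B) = 9 - 7*B
m(S) = 6 + 2*S (m(S) = (6 + S) + S = 6 + 2*S)
L(T) = -2 (L(T) = -9/2 + (-(9 - 7*2))/2 = -9/2 + (-(9 - 14))/2 = -9/2 + (-1*(-5))/2 = -9/2 + (1/2)*5 = -9/2 + 5/2 = -2)
sqrt(L(-15) + m(-52)) = sqrt(-2 + (6 + 2*(-52))) = sqrt(-2 + (6 - 104)) = sqrt(-2 - 98) = sqrt(-100) = 10*I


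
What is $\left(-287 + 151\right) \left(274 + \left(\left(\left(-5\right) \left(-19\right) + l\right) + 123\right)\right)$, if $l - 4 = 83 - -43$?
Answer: $-84592$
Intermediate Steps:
$l = 130$ ($l = 4 + \left(83 - -43\right) = 4 + \left(83 + 43\right) = 4 + 126 = 130$)
$\left(-287 + 151\right) \left(274 + \left(\left(\left(-5\right) \left(-19\right) + l\right) + 123\right)\right) = \left(-287 + 151\right) \left(274 + \left(\left(\left(-5\right) \left(-19\right) + 130\right) + 123\right)\right) = - 136 \left(274 + \left(\left(95 + 130\right) + 123\right)\right) = - 136 \left(274 + \left(225 + 123\right)\right) = - 136 \left(274 + 348\right) = \left(-136\right) 622 = -84592$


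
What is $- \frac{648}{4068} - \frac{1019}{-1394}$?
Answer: $\frac{90055}{157522} \approx 0.5717$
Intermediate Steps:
$- \frac{648}{4068} - \frac{1019}{-1394} = \left(-648\right) \frac{1}{4068} - - \frac{1019}{1394} = - \frac{18}{113} + \frac{1019}{1394} = \frac{90055}{157522}$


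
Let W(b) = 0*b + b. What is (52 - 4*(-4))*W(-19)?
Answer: -1292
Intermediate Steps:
W(b) = b (W(b) = 0 + b = b)
(52 - 4*(-4))*W(-19) = (52 - 4*(-4))*(-19) = (52 + 16)*(-19) = 68*(-19) = -1292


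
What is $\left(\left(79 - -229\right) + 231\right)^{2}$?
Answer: $290521$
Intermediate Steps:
$\left(\left(79 - -229\right) + 231\right)^{2} = \left(\left(79 + 229\right) + 231\right)^{2} = \left(308 + 231\right)^{2} = 539^{2} = 290521$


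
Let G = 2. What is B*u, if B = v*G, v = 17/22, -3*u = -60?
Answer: 340/11 ≈ 30.909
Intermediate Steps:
u = 20 (u = -⅓*(-60) = 20)
v = 17/22 (v = 17*(1/22) = 17/22 ≈ 0.77273)
B = 17/11 (B = (17/22)*2 = 17/11 ≈ 1.5455)
B*u = (17/11)*20 = 340/11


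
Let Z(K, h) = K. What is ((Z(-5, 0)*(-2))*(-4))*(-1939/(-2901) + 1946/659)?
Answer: -276925880/1911759 ≈ -144.85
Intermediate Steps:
((Z(-5, 0)*(-2))*(-4))*(-1939/(-2901) + 1946/659) = (-5*(-2)*(-4))*(-1939/(-2901) + 1946/659) = (10*(-4))*(-1939*(-1/2901) + 1946*(1/659)) = -40*(1939/2901 + 1946/659) = -40*6923147/1911759 = -276925880/1911759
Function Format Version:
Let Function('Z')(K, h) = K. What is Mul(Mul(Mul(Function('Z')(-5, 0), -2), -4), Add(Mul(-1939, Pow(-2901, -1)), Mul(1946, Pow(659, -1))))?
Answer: Rational(-276925880, 1911759) ≈ -144.85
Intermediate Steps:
Mul(Mul(Mul(Function('Z')(-5, 0), -2), -4), Add(Mul(-1939, Pow(-2901, -1)), Mul(1946, Pow(659, -1)))) = Mul(Mul(Mul(-5, -2), -4), Add(Mul(-1939, Pow(-2901, -1)), Mul(1946, Pow(659, -1)))) = Mul(Mul(10, -4), Add(Mul(-1939, Rational(-1, 2901)), Mul(1946, Rational(1, 659)))) = Mul(-40, Add(Rational(1939, 2901), Rational(1946, 659))) = Mul(-40, Rational(6923147, 1911759)) = Rational(-276925880, 1911759)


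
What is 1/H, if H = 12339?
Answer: 1/12339 ≈ 8.1044e-5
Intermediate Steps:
1/H = 1/12339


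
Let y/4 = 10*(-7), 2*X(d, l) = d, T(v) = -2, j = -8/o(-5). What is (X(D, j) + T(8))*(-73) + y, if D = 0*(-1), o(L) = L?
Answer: -134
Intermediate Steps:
j = 8/5 (j = -8/(-5) = -8*(-⅕) = 8/5 ≈ 1.6000)
D = 0
X(d, l) = d/2
y = -280 (y = 4*(10*(-7)) = 4*(-70) = -280)
(X(D, j) + T(8))*(-73) + y = ((½)*0 - 2)*(-73) - 280 = (0 - 2)*(-73) - 280 = -2*(-73) - 280 = 146 - 280 = -134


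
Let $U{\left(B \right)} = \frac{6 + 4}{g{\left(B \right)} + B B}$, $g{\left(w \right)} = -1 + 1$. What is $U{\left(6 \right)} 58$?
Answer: $\frac{145}{9} \approx 16.111$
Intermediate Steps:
$g{\left(w \right)} = 0$
$U{\left(B \right)} = \frac{10}{B^{2}}$ ($U{\left(B \right)} = \frac{6 + 4}{0 + B B} = \frac{10}{0 + B^{2}} = \frac{10}{B^{2}}$)
$U{\left(6 \right)} 58 = \frac{10}{36} \cdot 58 = 10 \cdot \frac{1}{36} \cdot 58 = \frac{5}{18} \cdot 58 = \frac{145}{9}$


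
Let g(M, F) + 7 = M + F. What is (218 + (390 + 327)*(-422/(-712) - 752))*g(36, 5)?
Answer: -3259250353/178 ≈ -1.8310e+7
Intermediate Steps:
g(M, F) = -7 + F + M (g(M, F) = -7 + (M + F) = -7 + (F + M) = -7 + F + M)
(218 + (390 + 327)*(-422/(-712) - 752))*g(36, 5) = (218 + (390 + 327)*(-422/(-712) - 752))*(-7 + 5 + 36) = (218 + 717*(-422*(-1/712) - 752))*34 = (218 + 717*(211/356 - 752))*34 = (218 + 717*(-267501/356))*34 = (218 - 191798217/356)*34 = -191720609/356*34 = -3259250353/178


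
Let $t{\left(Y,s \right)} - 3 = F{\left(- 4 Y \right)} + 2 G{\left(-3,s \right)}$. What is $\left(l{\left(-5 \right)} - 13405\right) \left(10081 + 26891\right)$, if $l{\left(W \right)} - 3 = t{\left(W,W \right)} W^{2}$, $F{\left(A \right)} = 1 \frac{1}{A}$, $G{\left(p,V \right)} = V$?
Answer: $-501922629$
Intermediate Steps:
$F{\left(A \right)} = \frac{1}{A}$
$t{\left(Y,s \right)} = 3 + 2 s - \frac{1}{4 Y}$ ($t{\left(Y,s \right)} = 3 + \left(\frac{1}{\left(-4\right) Y} + 2 s\right) = 3 + \left(- \frac{1}{4 Y} + 2 s\right) = 3 + \left(2 s - \frac{1}{4 Y}\right) = 3 + 2 s - \frac{1}{4 Y}$)
$l{\left(W \right)} = 3 + W^{2} \left(3 + 2 W - \frac{1}{4 W}\right)$ ($l{\left(W \right)} = 3 + \left(3 + 2 W - \frac{1}{4 W}\right) W^{2} = 3 + W^{2} \left(3 + 2 W - \frac{1}{4 W}\right)$)
$\left(l{\left(-5 \right)} - 13405\right) \left(10081 + 26891\right) = \left(\left(3 + \frac{1}{4} \left(-5\right) \left(-1 + 4 \left(-5\right) \left(3 + 2 \left(-5\right)\right)\right)\right) - 13405\right) \left(10081 + 26891\right) = \left(\left(3 + \frac{1}{4} \left(-5\right) \left(-1 + 4 \left(-5\right) \left(3 - 10\right)\right)\right) - 13405\right) 36972 = \left(\left(3 + \frac{1}{4} \left(-5\right) \left(-1 + 4 \left(-5\right) \left(-7\right)\right)\right) - 13405\right) 36972 = \left(\left(3 + \frac{1}{4} \left(-5\right) \left(-1 + 140\right)\right) - 13405\right) 36972 = \left(\left(3 + \frac{1}{4} \left(-5\right) 139\right) - 13405\right) 36972 = \left(\left(3 - \frac{695}{4}\right) - 13405\right) 36972 = \left(- \frac{683}{4} - 13405\right) 36972 = \left(- \frac{54303}{4}\right) 36972 = -501922629$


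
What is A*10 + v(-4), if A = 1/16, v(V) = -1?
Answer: -3/8 ≈ -0.37500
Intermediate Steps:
A = 1/16 ≈ 0.062500
A*10 + v(-4) = (1/16)*10 - 1 = 5/8 - 1 = -3/8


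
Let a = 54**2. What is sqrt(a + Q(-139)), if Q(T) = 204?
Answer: 4*sqrt(195) ≈ 55.857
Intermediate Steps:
a = 2916
sqrt(a + Q(-139)) = sqrt(2916 + 204) = sqrt(3120) = 4*sqrt(195)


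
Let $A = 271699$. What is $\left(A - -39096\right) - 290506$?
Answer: $20289$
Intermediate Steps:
$\left(A - -39096\right) - 290506 = \left(271699 - -39096\right) - 290506 = \left(271699 + 39096\right) - 290506 = 310795 - 290506 = 20289$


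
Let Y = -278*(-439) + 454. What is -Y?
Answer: -122496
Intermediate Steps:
Y = 122496 (Y = 122042 + 454 = 122496)
-Y = -1*122496 = -122496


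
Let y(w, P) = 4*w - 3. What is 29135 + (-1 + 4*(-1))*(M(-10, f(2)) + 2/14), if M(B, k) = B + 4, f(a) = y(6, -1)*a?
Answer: 204150/7 ≈ 29164.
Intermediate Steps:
y(w, P) = -3 + 4*w
f(a) = 21*a (f(a) = (-3 + 4*6)*a = (-3 + 24)*a = 21*a)
M(B, k) = 4 + B
29135 + (-1 + 4*(-1))*(M(-10, f(2)) + 2/14) = 29135 + (-1 + 4*(-1))*((4 - 10) + 2/14) = 29135 + (-1 - 4)*(-6 + 2*(1/14)) = 29135 - 5*(-6 + ⅐) = 29135 - 5*(-41/7) = 29135 + 205/7 = 204150/7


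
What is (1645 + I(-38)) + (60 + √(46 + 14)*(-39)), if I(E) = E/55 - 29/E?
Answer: 3563601/2090 - 78*√15 ≈ 1403.0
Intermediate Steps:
I(E) = -29/E + E/55 (I(E) = E*(1/55) - 29/E = E/55 - 29/E = -29/E + E/55)
(1645 + I(-38)) + (60 + √(46 + 14)*(-39)) = (1645 + (-29/(-38) + (1/55)*(-38))) + (60 + √(46 + 14)*(-39)) = (1645 + (-29*(-1/38) - 38/55)) + (60 + √60*(-39)) = (1645 + (29/38 - 38/55)) + (60 + (2*√15)*(-39)) = (1645 + 151/2090) + (60 - 78*√15) = 3438201/2090 + (60 - 78*√15) = 3563601/2090 - 78*√15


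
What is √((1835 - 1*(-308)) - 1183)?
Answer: 8*√15 ≈ 30.984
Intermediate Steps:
√((1835 - 1*(-308)) - 1183) = √((1835 + 308) - 1183) = √(2143 - 1183) = √960 = 8*√15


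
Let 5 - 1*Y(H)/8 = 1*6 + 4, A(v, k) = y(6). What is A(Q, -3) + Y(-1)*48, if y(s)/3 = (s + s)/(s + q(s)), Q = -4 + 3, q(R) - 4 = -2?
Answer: -3831/2 ≈ -1915.5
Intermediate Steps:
q(R) = 2 (q(R) = 4 - 2 = 2)
Q = -1
y(s) = 6*s/(2 + s) (y(s) = 3*((s + s)/(s + 2)) = 3*((2*s)/(2 + s)) = 3*(2*s/(2 + s)) = 6*s/(2 + s))
A(v, k) = 9/2 (A(v, k) = 6*6/(2 + 6) = 6*6/8 = 6*6*(⅛) = 9/2)
Y(H) = -40 (Y(H) = 40 - 8*(1*6 + 4) = 40 - 8*(6 + 4) = 40 - 8*10 = 40 - 80 = -40)
A(Q, -3) + Y(-1)*48 = 9/2 - 40*48 = 9/2 - 1920 = -3831/2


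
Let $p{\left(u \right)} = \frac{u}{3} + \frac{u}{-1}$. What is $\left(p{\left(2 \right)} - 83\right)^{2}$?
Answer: $\frac{64009}{9} \approx 7112.1$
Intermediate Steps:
$p{\left(u \right)} = - \frac{2 u}{3}$ ($p{\left(u \right)} = u \frac{1}{3} + u \left(-1\right) = \frac{u}{3} - u = - \frac{2 u}{3}$)
$\left(p{\left(2 \right)} - 83\right)^{2} = \left(\left(- \frac{2}{3}\right) 2 - 83\right)^{2} = \left(- \frac{4}{3} - 83\right)^{2} = \left(- \frac{253}{3}\right)^{2} = \frac{64009}{9}$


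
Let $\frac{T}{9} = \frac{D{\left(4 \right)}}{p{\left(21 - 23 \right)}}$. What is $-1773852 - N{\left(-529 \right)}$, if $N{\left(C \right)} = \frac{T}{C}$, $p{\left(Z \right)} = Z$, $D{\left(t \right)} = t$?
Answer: $- \frac{938367726}{529} \approx -1.7739 \cdot 10^{6}$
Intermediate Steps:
$T = -18$ ($T = 9 \frac{4}{21 - 23} = 9 \frac{4}{-2} = 9 \cdot 4 \left(- \frac{1}{2}\right) = 9 \left(-2\right) = -18$)
$N{\left(C \right)} = - \frac{18}{C}$
$-1773852 - N{\left(-529 \right)} = -1773852 - - \frac{18}{-529} = -1773852 - \left(-18\right) \left(- \frac{1}{529}\right) = -1773852 - \frac{18}{529} = - \frac{938367726}{529}$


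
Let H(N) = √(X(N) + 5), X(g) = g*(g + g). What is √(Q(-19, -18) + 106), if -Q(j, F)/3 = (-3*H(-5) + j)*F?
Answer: √(-920 - 162*√55) ≈ 46.059*I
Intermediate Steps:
X(g) = 2*g² (X(g) = g*(2*g) = 2*g²)
H(N) = √(5 + 2*N²) (H(N) = √(2*N² + 5) = √(5 + 2*N²))
Q(j, F) = -3*F*(j - 3*√55) (Q(j, F) = -3*(-3*√(5 + 2*(-5)²) + j)*F = -3*(-3*√(5 + 2*25) + j)*F = -3*(-3*√(5 + 50) + j)*F = -3*(-3*√55 + j)*F = -3*(j - 3*√55)*F = -3*F*(j - 3*√55))
√(Q(-19, -18) + 106) = √(3*(-18)*(-1*(-19) + 3*√55) + 106) = √(3*(-18)*(19 + 3*√55) + 106) = √((-1026 - 162*√55) + 106) = √(-920 - 162*√55)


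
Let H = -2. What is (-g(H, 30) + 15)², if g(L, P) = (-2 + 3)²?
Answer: 196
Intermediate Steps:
g(L, P) = 1 (g(L, P) = 1² = 1)
(-g(H, 30) + 15)² = (-1*1 + 15)² = (-1 + 15)² = 14² = 196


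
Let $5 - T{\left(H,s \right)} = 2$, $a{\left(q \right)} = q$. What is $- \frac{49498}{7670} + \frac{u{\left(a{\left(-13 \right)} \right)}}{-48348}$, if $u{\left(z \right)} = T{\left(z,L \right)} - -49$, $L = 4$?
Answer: $- \frac{299191018}{46353645} \approx -6.4545$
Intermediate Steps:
$T{\left(H,s \right)} = 3$ ($T{\left(H,s \right)} = 5 - 2 = 3$)
$u{\left(z \right)} = 52$ ($u{\left(z \right)} = 3 - -49 = 3 + 49 = 52$)
$- \frac{49498}{7670} + \frac{u{\left(a{\left(-13 \right)} \right)}}{-48348} = - \frac{49498}{7670} + \frac{52}{-48348} = \left(-49498\right) \frac{1}{7670} + 52 \left(- \frac{1}{48348}\right) = - \frac{24749}{3835} - \frac{13}{12087} = - \frac{299191018}{46353645}$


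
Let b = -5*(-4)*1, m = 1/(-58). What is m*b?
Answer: -10/29 ≈ -0.34483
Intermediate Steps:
m = -1/58 ≈ -0.017241
b = 20 (b = 20*1 = 20)
m*b = -1/58*20 = -10/29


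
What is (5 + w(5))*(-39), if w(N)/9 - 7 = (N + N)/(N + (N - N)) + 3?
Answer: -4407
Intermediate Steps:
w(N) = 108 (w(N) = 63 + 9*((N + N)/(N + (N - N)) + 3) = 63 + 9*((2*N)/(N + 0) + 3) = 63 + 9*((2*N)/N + 3) = 63 + 9*(2 + 3) = 63 + 9*5 = 63 + 45 = 108)
(5 + w(5))*(-39) = (5 + 108)*(-39) = 113*(-39) = -4407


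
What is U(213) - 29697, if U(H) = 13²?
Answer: -29528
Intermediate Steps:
U(H) = 169
U(213) - 29697 = 169 - 29697 = -29528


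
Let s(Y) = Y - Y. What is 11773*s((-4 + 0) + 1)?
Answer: 0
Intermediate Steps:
s(Y) = 0
11773*s((-4 + 0) + 1) = 11773*0 = 0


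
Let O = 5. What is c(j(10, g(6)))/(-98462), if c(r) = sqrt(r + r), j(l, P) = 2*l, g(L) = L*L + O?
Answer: -sqrt(10)/49231 ≈ -6.4233e-5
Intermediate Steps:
g(L) = 5 + L**2 (g(L) = L*L + 5 = L**2 + 5 = 5 + L**2)
c(r) = sqrt(2)*sqrt(r) (c(r) = sqrt(2*r) = sqrt(2)*sqrt(r))
c(j(10, g(6)))/(-98462) = (sqrt(2)*sqrt(2*10))/(-98462) = (sqrt(2)*sqrt(20))*(-1/98462) = (sqrt(2)*(2*sqrt(5)))*(-1/98462) = (2*sqrt(10))*(-1/98462) = -sqrt(10)/49231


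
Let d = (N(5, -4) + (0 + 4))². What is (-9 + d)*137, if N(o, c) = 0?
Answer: 959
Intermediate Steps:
d = 16 (d = (0 + (0 + 4))² = (0 + 4)² = 4² = 16)
(-9 + d)*137 = (-9 + 16)*137 = 7*137 = 959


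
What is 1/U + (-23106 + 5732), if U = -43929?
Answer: -763222447/43929 ≈ -17374.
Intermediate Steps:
1/U + (-23106 + 5732) = 1/(-43929) + (-23106 + 5732) = -1/43929 - 17374 = -763222447/43929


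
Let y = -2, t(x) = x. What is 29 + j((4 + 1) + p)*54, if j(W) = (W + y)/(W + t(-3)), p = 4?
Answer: 92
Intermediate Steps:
j(W) = (-2 + W)/(-3 + W) (j(W) = (W - 2)/(W - 3) = (-2 + W)/(-3 + W))
29 + j((4 + 1) + p)*54 = 29 + ((-2 + ((4 + 1) + 4))/(-3 + ((4 + 1) + 4)))*54 = 29 + ((-2 + (5 + 4))/(-3 + (5 + 4)))*54 = 29 + ((-2 + 9)/(-3 + 9))*54 = 29 + (7/6)*54 = 29 + 63 = 92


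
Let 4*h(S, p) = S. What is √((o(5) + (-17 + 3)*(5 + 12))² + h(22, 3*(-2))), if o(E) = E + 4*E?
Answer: √181498/2 ≈ 213.01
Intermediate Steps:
o(E) = 5*E
h(S, p) = S/4
√((o(5) + (-17 + 3)*(5 + 12))² + h(22, 3*(-2))) = √((5*5 + (-17 + 3)*(5 + 12))² + (¼)*22) = √((25 - 14*17)² + 11/2) = √((25 - 238)² + 11/2) = √((-213)² + 11/2) = √(45369 + 11/2) = √(90749/2) = √181498/2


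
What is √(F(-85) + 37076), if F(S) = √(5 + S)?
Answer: 2*√(9269 + I*√5) ≈ 192.55 + 0.023226*I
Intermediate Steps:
√(F(-85) + 37076) = √(√(5 - 85) + 37076) = √(√(-80) + 37076) = √(4*I*√5 + 37076) = √(37076 + 4*I*√5)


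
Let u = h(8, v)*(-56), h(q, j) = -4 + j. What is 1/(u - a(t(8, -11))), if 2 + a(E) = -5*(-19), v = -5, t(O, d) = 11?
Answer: 1/411 ≈ 0.0024331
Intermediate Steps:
a(E) = 93 (a(E) = -2 - 5*(-19) = -2 + 95 = 93)
u = 504 (u = (-4 - 5)*(-56) = -9*(-56) = 504)
1/(u - a(t(8, -11))) = 1/(504 - 1*93) = 1/(504 - 93) = 1/411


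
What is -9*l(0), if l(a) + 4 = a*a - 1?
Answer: 45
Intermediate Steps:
l(a) = -5 + a² (l(a) = -4 + (a*a - 1) = -4 + (a² - 1) = -4 + (-1 + a²) = -5 + a²)
-9*l(0) = -9*(-5 + 0²) = -9*(-5 + 0) = -9*(-5) = 45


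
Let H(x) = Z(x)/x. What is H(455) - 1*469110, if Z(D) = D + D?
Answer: -469108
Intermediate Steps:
Z(D) = 2*D
H(x) = 2 (H(x) = (2*x)/x = 2)
H(455) - 1*469110 = 2 - 1*469110 = 2 - 469110 = -469108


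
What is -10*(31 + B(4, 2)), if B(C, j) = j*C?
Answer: -390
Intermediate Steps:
B(C, j) = C*j
-10*(31 + B(4, 2)) = -10*(31 + 4*2) = -10*(31 + 8) = -10*39 = -390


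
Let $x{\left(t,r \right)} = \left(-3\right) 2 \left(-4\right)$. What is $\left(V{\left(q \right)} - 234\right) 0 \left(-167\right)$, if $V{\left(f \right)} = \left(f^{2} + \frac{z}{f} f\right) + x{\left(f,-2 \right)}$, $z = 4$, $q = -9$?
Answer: $0$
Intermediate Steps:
$x{\left(t,r \right)} = 24$ ($x{\left(t,r \right)} = \left(-6\right) \left(-4\right) = 24$)
$V{\left(f \right)} = 28 + f^{2}$ ($V{\left(f \right)} = \left(f^{2} + \frac{4}{f} f\right) + 24 = \left(f^{2} + 4\right) + 24 = \left(4 + f^{2}\right) + 24 = 28 + f^{2}$)
$\left(V{\left(q \right)} - 234\right) 0 \left(-167\right) = \left(\left(28 + \left(-9\right)^{2}\right) - 234\right) 0 \left(-167\right) = \left(\left(28 + 81\right) - 234\right) 0 = \left(109 - 234\right) 0 = \left(-125\right) 0 = 0$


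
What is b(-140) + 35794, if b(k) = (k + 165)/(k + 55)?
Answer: 608493/17 ≈ 35794.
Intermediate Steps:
b(k) = (165 + k)/(55 + k)
b(-140) + 35794 = (165 - 140)/(55 - 140) + 35794 = 25/(-85) + 35794 = -1/85*25 + 35794 = -5/17 + 35794 = 608493/17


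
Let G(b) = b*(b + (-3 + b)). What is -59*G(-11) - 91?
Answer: -16316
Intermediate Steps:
G(b) = b*(-3 + 2*b)
-59*G(-11) - 91 = -(-649)*(-3 + 2*(-11)) - 91 = -(-649)*(-3 - 22) - 91 = -(-649)*(-25) - 91 = -59*275 - 91 = -16225 - 91 = -16316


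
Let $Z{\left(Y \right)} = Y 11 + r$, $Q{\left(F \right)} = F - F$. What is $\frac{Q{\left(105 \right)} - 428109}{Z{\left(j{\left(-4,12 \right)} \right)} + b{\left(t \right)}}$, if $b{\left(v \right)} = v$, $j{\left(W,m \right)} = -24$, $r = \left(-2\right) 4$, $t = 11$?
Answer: $\frac{142703}{87} \approx 1640.3$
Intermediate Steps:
$r = -8$
$Q{\left(F \right)} = 0$
$Z{\left(Y \right)} = -8 + 11 Y$ ($Z{\left(Y \right)} = Y 11 - 8 = 11 Y - 8 = -8 + 11 Y$)
$\frac{Q{\left(105 \right)} - 428109}{Z{\left(j{\left(-4,12 \right)} \right)} + b{\left(t \right)}} = \frac{0 - 428109}{\left(-8 + 11 \left(-24\right)\right) + 11} = - \frac{428109}{\left(-8 - 264\right) + 11} = - \frac{428109}{-272 + 11} = - \frac{428109}{-261} = \left(-428109\right) \left(- \frac{1}{261}\right) = \frac{142703}{87}$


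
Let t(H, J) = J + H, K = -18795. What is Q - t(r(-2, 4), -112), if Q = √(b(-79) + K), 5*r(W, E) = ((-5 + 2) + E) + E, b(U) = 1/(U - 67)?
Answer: 111 + I*√400634366/146 ≈ 111.0 + 137.09*I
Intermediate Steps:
b(U) = 1/(-67 + U)
r(W, E) = -⅗ + 2*E/5 (r(W, E) = (((-5 + 2) + E) + E)/5 = ((-3 + E) + E)/5 = (-3 + 2*E)/5 = -⅗ + 2*E/5)
t(H, J) = H + J
Q = I*√400634366/146 (Q = √(1/(-67 - 79) - 18795) = √(1/(-146) - 18795) = √(-1/146 - 18795) = √(-2744071/146) = I*√400634366/146 ≈ 137.09*I)
Q - t(r(-2, 4), -112) = I*√400634366/146 - ((-⅗ + (⅖)*4) - 112) = I*√400634366/146 - ((-⅗ + 8/5) - 112) = I*√400634366/146 - (1 - 112) = I*√400634366/146 - 1*(-111) = I*√400634366/146 + 111 = 111 + I*√400634366/146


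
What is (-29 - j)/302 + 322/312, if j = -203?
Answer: 37883/23556 ≈ 1.6082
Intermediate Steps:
(-29 - j)/302 + 322/312 = (-29 - 1*(-203))/302 + 322/312 = (-29 + 203)*(1/302) + 322*(1/312) = 174*(1/302) + 161/156 = 87/151 + 161/156 = 37883/23556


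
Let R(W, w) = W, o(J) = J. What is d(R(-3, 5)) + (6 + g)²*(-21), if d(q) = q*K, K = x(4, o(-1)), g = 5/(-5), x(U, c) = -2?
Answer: -519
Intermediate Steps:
g = -1 (g = 5*(-⅕) = -1)
K = -2
d(q) = -2*q (d(q) = q*(-2) = -2*q)
d(R(-3, 5)) + (6 + g)²*(-21) = -2*(-3) + (6 - 1)²*(-21) = 6 + 5²*(-21) = 6 + 25*(-21) = 6 - 525 = -519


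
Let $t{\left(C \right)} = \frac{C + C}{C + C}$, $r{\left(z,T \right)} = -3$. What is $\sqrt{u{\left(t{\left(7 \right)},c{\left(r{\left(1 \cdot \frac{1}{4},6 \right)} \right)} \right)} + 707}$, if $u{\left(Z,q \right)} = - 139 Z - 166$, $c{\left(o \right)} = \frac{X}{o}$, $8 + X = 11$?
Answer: $\sqrt{402} \approx 20.05$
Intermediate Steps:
$X = 3$ ($X = -8 + 11 = 3$)
$c{\left(o \right)} = \frac{3}{o}$
$t{\left(C \right)} = 1$ ($t{\left(C \right)} = \frac{2 C}{2 C} = 2 C \frac{1}{2 C} = 1$)
$u{\left(Z,q \right)} = -166 - 139 Z$
$\sqrt{u{\left(t{\left(7 \right)},c{\left(r{\left(1 \cdot \frac{1}{4},6 \right)} \right)} \right)} + 707} = \sqrt{\left(-166 - 139\right) + 707} = \sqrt{-305 + 707} = \sqrt{402}$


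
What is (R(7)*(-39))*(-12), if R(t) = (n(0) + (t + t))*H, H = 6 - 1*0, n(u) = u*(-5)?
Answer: 39312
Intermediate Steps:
n(u) = -5*u
H = 6 (H = 6 + 0 = 6)
R(t) = 12*t (R(t) = (-5*0 + (t + t))*6 = (0 + 2*t)*6 = (2*t)*6 = 12*t)
(R(7)*(-39))*(-12) = ((12*7)*(-39))*(-12) = (84*(-39))*(-12) = -3276*(-12) = 39312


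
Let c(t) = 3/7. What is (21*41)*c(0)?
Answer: 369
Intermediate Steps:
c(t) = 3/7 (c(t) = 3*(1/7) = 3/7)
(21*41)*c(0) = (21*41)*(3/7) = 861*(3/7) = 369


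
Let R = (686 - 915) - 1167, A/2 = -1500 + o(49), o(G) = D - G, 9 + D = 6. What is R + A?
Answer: -4500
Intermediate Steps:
D = -3 (D = -9 + 6 = -3)
o(G) = -3 - G
A = -3104 (A = 2*(-1500 + (-3 - 1*49)) = 2*(-1500 + (-3 - 49)) = 2*(-1500 - 52) = 2*(-1552) = -3104)
R = -1396 (R = -229 - 1167 = -1396)
R + A = -1396 - 3104 = -4500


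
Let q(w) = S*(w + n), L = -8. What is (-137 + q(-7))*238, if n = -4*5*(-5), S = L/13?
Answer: -600950/13 ≈ -46227.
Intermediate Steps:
S = -8/13 ≈ -0.61539
n = 100 (n = -20*(-5) = 100)
q(w) = -800/13 - 8*w/13 (q(w) = -8*(w + 100)/13 = -8*(100 + w)/13 = -800/13 - 8*w/13)
(-137 + q(-7))*238 = (-137 + (-800/13 - 8/13*(-7)))*238 = (-137 + (-800/13 + 56/13))*238 = (-137 - 744/13)*238 = -2525/13*238 = -600950/13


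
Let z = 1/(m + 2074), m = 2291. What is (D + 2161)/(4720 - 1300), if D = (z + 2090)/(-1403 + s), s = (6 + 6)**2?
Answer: 2966682071/4698682425 ≈ 0.63139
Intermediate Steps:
z = 1/4365 (z = 1/(2291 + 2074) = 1/4365 ≈ 0.00022910)
s = 144 (s = 12**2 = 144)
D = -9122851/5495535 (D = (1/4365 + 2090)/(-1403 + 144) = (9122851/4365)/(-1259) = (9122851/4365)*(-1/1259) = -9122851/5495535 ≈ -1.6600)
(D + 2161)/(4720 - 1300) = (-9122851/5495535 + 2161)/(4720 - 1300) = (11866728284/5495535)/3420 = (11866728284/5495535)*(1/3420) = 2966682071/4698682425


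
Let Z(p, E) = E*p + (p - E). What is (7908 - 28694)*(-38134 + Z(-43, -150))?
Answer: 656359522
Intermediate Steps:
Z(p, E) = p - E + E*p
(7908 - 28694)*(-38134 + Z(-43, -150)) = (7908 - 28694)*(-38134 + (-43 - 1*(-150) - 150*(-43))) = -20786*(-38134 + (-43 + 150 + 6450)) = -20786*(-38134 + 6557) = -20786*(-31577) = 656359522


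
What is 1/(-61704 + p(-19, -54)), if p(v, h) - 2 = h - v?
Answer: -1/61737 ≈ -1.6198e-5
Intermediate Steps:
p(v, h) = 2 + h - v (p(v, h) = 2 + (h - v) = 2 + h - v)
1/(-61704 + p(-19, -54)) = 1/(-61704 + (2 - 54 - 1*(-19))) = 1/(-61704 + (2 - 54 + 19)) = 1/(-61704 - 33) = 1/(-61737) = -1/61737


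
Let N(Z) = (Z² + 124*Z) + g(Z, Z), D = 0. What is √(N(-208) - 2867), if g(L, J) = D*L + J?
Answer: √14397 ≈ 119.99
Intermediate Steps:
g(L, J) = J (g(L, J) = 0*L + J = 0 + J = J)
N(Z) = Z² + 125*Z (N(Z) = (Z² + 124*Z) + Z = Z² + 125*Z)
√(N(-208) - 2867) = √(-208*(125 - 208) - 2867) = √(-208*(-83) - 2867) = √(17264 - 2867) = √14397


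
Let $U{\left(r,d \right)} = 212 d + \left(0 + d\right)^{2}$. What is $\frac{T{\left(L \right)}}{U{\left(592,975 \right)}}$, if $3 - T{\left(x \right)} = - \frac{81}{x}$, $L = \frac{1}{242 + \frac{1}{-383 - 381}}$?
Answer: $\frac{4992713}{294732100} \approx 0.01694$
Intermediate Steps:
$U{\left(r,d \right)} = d^{2} + 212 d$ ($U{\left(r,d \right)} = 212 d + d^{2} = d^{2} + 212 d$)
$L = \frac{764}{184887}$ ($L = \frac{1}{242 + \frac{1}{-764}} = \frac{1}{242 - \frac{1}{764}} = \frac{1}{\frac{184887}{764}} = \frac{764}{184887} \approx 0.0041323$)
$T{\left(x \right)} = 3 + \frac{81}{x}$ ($T{\left(x \right)} = 3 - - \frac{81}{x} = 3 + \frac{81}{x}$)
$\frac{T{\left(L \right)}}{U{\left(592,975 \right)}} = \frac{3 + \frac{81}{\frac{764}{184887}}}{975 \left(212 + 975\right)} = \frac{3 + 81 \cdot \frac{184887}{764}}{975 \cdot 1187} = \frac{3 + \frac{14975847}{764}}{1157325} = \frac{14978139}{764} \cdot \frac{1}{1157325} = \frac{4992713}{294732100}$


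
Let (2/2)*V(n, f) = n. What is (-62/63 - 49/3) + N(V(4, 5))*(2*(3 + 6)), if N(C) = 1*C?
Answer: 3445/63 ≈ 54.683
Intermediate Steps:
V(n, f) = n
N(C) = C
(-62/63 - 49/3) + N(V(4, 5))*(2*(3 + 6)) = (-62/63 - 49/3) + 4*(2*(3 + 6)) = (-62*1/63 - 49*⅓) + 4*(2*9) = (-62/63 - 49/3) + 4*18 = -1091/63 + 72 = 3445/63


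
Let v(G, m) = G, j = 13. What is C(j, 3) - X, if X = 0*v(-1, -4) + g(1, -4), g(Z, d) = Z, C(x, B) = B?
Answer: 2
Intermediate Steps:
X = 1 (X = 0*(-1) + 1 = 0 + 1 = 1)
C(j, 3) - X = 3 - 1*1 = 3 - 1 = 2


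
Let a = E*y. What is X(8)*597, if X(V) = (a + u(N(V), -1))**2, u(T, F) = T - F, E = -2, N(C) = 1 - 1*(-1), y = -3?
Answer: 48357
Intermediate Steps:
N(C) = 2 (N(C) = 1 + 1 = 2)
a = 6 (a = -2*(-3) = 6)
X(V) = 81 (X(V) = (6 + (2 - 1*(-1)))**2 = (6 + (2 + 1))**2 = (6 + 3)**2 = 9**2 = 81)
X(8)*597 = 81*597 = 48357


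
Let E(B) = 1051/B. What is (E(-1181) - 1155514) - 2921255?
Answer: -4814665240/1181 ≈ -4.0768e+6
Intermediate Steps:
(E(-1181) - 1155514) - 2921255 = (1051/(-1181) - 1155514) - 2921255 = (1051*(-1/1181) - 1155514) - 2921255 = (-1051/1181 - 1155514) - 2921255 = -1364663085/1181 - 2921255 = -4814665240/1181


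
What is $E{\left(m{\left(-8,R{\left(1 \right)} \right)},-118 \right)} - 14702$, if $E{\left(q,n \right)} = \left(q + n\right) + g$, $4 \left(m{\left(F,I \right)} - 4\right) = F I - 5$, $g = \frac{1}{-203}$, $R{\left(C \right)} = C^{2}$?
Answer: $- \frac{12033235}{812} \approx -14819.0$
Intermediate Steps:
$g = - \frac{1}{203} \approx -0.0049261$
$m{\left(F,I \right)} = \frac{11}{4} + \frac{F I}{4}$ ($m{\left(F,I \right)} = 4 + \frac{F I - 5}{4} = 4 + \frac{-5 + F I}{4} = 4 + \left(- \frac{5}{4} + \frac{F I}{4}\right) = \frac{11}{4} + \frac{F I}{4}$)
$E{\left(q,n \right)} = - \frac{1}{203} + n + q$ ($E{\left(q,n \right)} = \left(q + n\right) - \frac{1}{203} = \left(n + q\right) - \frac{1}{203} = - \frac{1}{203} + n + q$)
$E{\left(m{\left(-8,R{\left(1 \right)} \right)},-118 \right)} - 14702 = \left(- \frac{1}{203} - 118 + \left(\frac{11}{4} + \frac{1}{4} \left(-8\right) 1^{2}\right)\right) - 14702 = \left(- \frac{1}{203} - 118 + \left(\frac{11}{4} + \frac{1}{4} \left(-8\right) 1\right)\right) - 14702 = \left(- \frac{1}{203} - 118 + \left(\frac{11}{4} - 2\right)\right) - 14702 = \left(- \frac{1}{203} - 118 + \frac{3}{4}\right) - 14702 = - \frac{95211}{812} - 14702 = - \frac{12033235}{812}$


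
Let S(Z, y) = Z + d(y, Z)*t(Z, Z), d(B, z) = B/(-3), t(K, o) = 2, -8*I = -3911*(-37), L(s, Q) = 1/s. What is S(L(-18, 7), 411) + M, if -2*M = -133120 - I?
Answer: 8242813/144 ≈ 57242.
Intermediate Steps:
I = -144707/8 (I = -(-3911)*(-37)/8 = -1/8*144707 = -144707/8 ≈ -18088.)
d(B, z) = -B/3 (d(B, z) = B*(-1/3) = -B/3)
S(Z, y) = Z - 2*y/3 (S(Z, y) = Z - y/3*2 = Z - 2*y/3)
M = 920253/16 (M = -(-133120 - 1*(-144707/8))/2 = -(-133120 + 144707/8)/2 = -1/2*(-920253/8) = 920253/16 ≈ 57516.)
S(L(-18, 7), 411) + M = (1/(-18) - 2/3*411) + 920253/16 = (-1/18 - 274) + 920253/16 = -4933/18 + 920253/16 = 8242813/144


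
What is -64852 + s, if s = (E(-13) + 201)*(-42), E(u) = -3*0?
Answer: -73294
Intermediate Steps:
E(u) = 0
s = -8442 (s = (0 + 201)*(-42) = 201*(-42) = -8442)
-64852 + s = -64852 - 8442 = -73294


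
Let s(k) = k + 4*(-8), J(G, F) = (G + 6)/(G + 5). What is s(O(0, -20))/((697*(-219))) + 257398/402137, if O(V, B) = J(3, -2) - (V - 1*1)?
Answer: 314416134055/491067184728 ≈ 0.64027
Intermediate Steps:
J(G, F) = (6 + G)/(5 + G)
O(V, B) = 17/8 - V (O(V, B) = (6 + 3)/(5 + 3) - (V - 1*1) = 9/8 - (V - 1) = (⅛)*9 - (-1 + V) = 9/8 + (1 - V) = 17/8 - V)
s(k) = -32 + k (s(k) = k - 32 = -32 + k)
s(O(0, -20))/((697*(-219))) + 257398/402137 = (-32 + (17/8 - 1*0))/((697*(-219))) + 257398/402137 = (-32 + (17/8 + 0))/(-152643) + 257398*(1/402137) = (-32 + 17/8)*(-1/152643) + 257398/402137 = -239/8*(-1/152643) + 257398/402137 = 239/1221144 + 257398/402137 = 314416134055/491067184728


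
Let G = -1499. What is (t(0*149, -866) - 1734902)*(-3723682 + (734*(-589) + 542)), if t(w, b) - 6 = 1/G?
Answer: 10806742715117930/1499 ≈ 7.2093e+12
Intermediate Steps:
t(w, b) = 8993/1499 (t(w, b) = 6 + 1/(-1499) = 6 - 1/1499 = 8993/1499)
(t(0*149, -866) - 1734902)*(-3723682 + (734*(-589) + 542)) = (8993/1499 - 1734902)*(-3723682 + (734*(-589) + 542)) = -2600609105*(-3723682 + (-432326 + 542))/1499 = -2600609105*(-3723682 - 431784)/1499 = -2600609105/1499*(-4155466) = 10806742715117930/1499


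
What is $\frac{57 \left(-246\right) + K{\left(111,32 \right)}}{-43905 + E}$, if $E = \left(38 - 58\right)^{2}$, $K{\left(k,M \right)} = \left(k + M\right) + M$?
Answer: $\frac{13847}{43505} \approx 0.31828$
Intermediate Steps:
$K{\left(k,M \right)} = k + 2 M$ ($K{\left(k,M \right)} = \left(M + k\right) + M = k + 2 M$)
$E = 400$ ($E = \left(-20\right)^{2} = 400$)
$\frac{57 \left(-246\right) + K{\left(111,32 \right)}}{-43905 + E} = \frac{57 \left(-246\right) + \left(111 + 2 \cdot 32\right)}{-43905 + 400} = \frac{-14022 + \left(111 + 64\right)}{-43505} = \left(-14022 + 175\right) \left(- \frac{1}{43505}\right) = \left(-13847\right) \left(- \frac{1}{43505}\right) = \frac{13847}{43505}$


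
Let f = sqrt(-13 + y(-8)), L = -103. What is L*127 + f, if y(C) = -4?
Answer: -13081 + I*sqrt(17) ≈ -13081.0 + 4.1231*I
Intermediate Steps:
f = I*sqrt(17) (f = sqrt(-13 - 4) = sqrt(-17) = I*sqrt(17) ≈ 4.1231*I)
L*127 + f = -103*127 + I*sqrt(17) = -13081 + I*sqrt(17)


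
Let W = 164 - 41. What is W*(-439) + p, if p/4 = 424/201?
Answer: -10851701/201 ≈ -53989.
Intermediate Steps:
W = 123
p = 1696/201 (p = 4*(424/201) = 1696/201 ≈ 8.4378)
W*(-439) + p = 123*(-439) + 1696/201 = -53997 + 1696/201 = -10851701/201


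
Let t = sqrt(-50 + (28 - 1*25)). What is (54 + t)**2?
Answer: (54 + I*sqrt(47))**2 ≈ 2869.0 + 740.41*I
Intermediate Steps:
t = I*sqrt(47) (t = sqrt(-50 + (28 - 25)) = sqrt(-50 + 3) = sqrt(-47) = I*sqrt(47) ≈ 6.8557*I)
(54 + t)**2 = (54 + I*sqrt(47))**2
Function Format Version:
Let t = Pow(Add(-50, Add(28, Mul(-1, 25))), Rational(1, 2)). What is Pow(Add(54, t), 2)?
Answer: Pow(Add(54, Mul(I, Pow(47, Rational(1, 2)))), 2) ≈ Add(2869.0, Mul(740.41, I))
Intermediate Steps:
t = Mul(I, Pow(47, Rational(1, 2))) (t = Pow(Add(-50, Add(28, -25)), Rational(1, 2)) = Pow(Add(-50, 3), Rational(1, 2)) = Pow(-47, Rational(1, 2)) = Mul(I, Pow(47, Rational(1, 2))) ≈ Mul(6.8557, I))
Pow(Add(54, t), 2) = Pow(Add(54, Mul(I, Pow(47, Rational(1, 2)))), 2)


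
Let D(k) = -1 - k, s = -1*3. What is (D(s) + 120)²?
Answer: 14884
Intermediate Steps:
s = -3
(D(s) + 120)² = ((-1 - 1*(-3)) + 120)² = ((-1 + 3) + 120)² = (2 + 120)² = 122² = 14884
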